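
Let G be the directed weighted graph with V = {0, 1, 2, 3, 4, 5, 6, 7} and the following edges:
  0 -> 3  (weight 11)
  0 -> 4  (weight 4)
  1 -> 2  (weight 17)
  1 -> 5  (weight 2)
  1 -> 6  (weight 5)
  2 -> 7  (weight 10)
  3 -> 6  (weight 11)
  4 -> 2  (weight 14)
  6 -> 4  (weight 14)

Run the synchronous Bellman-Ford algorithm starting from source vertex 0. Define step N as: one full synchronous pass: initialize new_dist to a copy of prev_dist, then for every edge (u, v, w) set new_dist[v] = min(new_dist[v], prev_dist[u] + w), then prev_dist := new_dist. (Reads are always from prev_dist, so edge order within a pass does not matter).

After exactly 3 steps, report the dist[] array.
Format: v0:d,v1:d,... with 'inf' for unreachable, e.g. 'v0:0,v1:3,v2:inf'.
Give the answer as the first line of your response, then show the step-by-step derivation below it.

v0:0,v1:inf,v2:18,v3:11,v4:4,v5:inf,v6:22,v7:28

step 1: dist = v0:0,v1:inf,v2:inf,v3:11,v4:4,v5:inf,v6:inf,v7:inf
step 2: dist = v0:0,v1:inf,v2:18,v3:11,v4:4,v5:inf,v6:22,v7:inf
step 3: dist = v0:0,v1:inf,v2:18,v3:11,v4:4,v5:inf,v6:22,v7:28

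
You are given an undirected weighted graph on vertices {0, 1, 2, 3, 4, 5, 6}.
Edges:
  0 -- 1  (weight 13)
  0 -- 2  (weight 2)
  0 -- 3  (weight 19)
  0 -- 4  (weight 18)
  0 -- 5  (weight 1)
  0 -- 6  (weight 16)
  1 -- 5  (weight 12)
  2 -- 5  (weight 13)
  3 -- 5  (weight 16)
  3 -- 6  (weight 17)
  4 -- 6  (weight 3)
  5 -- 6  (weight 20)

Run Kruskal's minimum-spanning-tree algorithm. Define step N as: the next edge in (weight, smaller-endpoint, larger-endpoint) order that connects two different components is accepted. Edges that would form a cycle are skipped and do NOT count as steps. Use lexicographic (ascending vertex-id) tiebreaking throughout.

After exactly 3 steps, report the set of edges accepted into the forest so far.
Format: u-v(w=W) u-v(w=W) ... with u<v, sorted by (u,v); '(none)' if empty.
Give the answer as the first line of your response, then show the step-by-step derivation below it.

0-2(w=2) 0-5(w=1) 4-6(w=3)

step 1: add edge 0-5 (w=1); MST = {0-5(w=1)}
step 2: add edge 0-2 (w=2); MST = {0-2(w=2) 0-5(w=1)}
step 3: add edge 4-6 (w=3); MST = {0-2(w=2) 0-5(w=1) 4-6(w=3)}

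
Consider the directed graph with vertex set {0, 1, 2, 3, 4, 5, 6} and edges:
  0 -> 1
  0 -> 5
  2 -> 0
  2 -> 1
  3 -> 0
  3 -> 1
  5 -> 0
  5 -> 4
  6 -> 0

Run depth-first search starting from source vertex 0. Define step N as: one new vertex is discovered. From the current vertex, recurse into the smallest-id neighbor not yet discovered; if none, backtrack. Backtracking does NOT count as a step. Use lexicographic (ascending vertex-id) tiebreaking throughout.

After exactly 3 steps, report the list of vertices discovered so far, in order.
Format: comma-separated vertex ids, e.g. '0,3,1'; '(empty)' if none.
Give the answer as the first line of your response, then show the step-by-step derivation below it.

0,1,5

step 1: discover 0; path=0; order=0
step 2: discover 1; path=0>1; order=0,1
step 3: discover 5; path=0>5; order=0,1,5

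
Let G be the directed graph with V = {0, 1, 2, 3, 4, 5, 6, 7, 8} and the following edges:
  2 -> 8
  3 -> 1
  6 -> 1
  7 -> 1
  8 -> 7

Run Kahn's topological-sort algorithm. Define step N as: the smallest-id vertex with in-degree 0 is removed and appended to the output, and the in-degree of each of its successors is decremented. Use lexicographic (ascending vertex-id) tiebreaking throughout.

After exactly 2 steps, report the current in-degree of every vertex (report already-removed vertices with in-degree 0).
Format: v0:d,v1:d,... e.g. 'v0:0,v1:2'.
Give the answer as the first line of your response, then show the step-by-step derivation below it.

v0:0,v1:3,v2:0,v3:0,v4:0,v5:0,v6:0,v7:1,v8:0

step 1: output 0; order=[0]; indeg=(0,3,0,0,0,0,0,1,1)
step 2: output 2; order=[0,2]; indeg=(0,3,0,0,0,0,0,1,0)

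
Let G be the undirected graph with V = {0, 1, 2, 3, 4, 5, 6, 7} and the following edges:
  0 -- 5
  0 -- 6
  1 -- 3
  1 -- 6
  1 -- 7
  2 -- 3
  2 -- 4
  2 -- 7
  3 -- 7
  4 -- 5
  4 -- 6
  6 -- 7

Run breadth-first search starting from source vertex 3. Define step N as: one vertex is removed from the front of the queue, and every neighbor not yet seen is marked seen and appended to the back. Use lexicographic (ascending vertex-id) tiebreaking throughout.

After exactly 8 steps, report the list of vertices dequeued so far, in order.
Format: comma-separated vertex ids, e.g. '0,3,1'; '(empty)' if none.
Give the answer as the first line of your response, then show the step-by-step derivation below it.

3,1,2,7,6,4,0,5

step 1: dequeue 3; queue=[1,2,7]; order=3
step 2: dequeue 1; queue=[2,7,6]; order=3,1
step 3: dequeue 2; queue=[7,6,4]; order=3,1,2
step 4: dequeue 7; queue=[6,4]; order=3,1,2,7
step 5: dequeue 6; queue=[4,0]; order=3,1,2,7,6
step 6: dequeue 4; queue=[0,5]; order=3,1,2,7,6,4
step 7: dequeue 0; queue=[5]; order=3,1,2,7,6,4,0
step 8: dequeue 5; queue=[(empty)]; order=3,1,2,7,6,4,0,5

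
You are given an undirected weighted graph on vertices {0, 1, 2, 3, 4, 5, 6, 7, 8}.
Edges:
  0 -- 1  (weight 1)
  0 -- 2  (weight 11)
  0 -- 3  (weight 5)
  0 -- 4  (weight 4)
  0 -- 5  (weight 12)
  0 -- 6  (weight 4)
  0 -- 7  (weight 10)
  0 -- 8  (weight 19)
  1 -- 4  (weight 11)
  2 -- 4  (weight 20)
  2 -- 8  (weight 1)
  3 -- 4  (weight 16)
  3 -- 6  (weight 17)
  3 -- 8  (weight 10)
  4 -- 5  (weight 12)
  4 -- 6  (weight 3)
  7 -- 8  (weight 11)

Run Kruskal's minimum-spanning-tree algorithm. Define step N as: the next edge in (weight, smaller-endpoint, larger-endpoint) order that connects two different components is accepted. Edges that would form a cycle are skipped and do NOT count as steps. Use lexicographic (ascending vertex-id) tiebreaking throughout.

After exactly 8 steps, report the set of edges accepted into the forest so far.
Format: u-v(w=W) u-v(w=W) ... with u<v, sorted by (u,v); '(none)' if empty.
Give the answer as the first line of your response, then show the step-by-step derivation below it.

0-1(w=1) 0-3(w=5) 0-4(w=4) 0-5(w=12) 0-7(w=10) 2-8(w=1) 3-8(w=10) 4-6(w=3)

step 1: add edge 0-1 (w=1); MST = {0-1(w=1)}
step 2: add edge 2-8 (w=1); MST = {0-1(w=1) 2-8(w=1)}
step 3: add edge 4-6 (w=3); MST = {0-1(w=1) 2-8(w=1) 4-6(w=3)}
step 4: add edge 0-4 (w=4); MST = {0-1(w=1) 0-4(w=4) 2-8(w=1) 4-6(w=3)}
step 5: add edge 0-3 (w=5); MST = {0-1(w=1) 0-3(w=5) 0-4(w=4) 2-8(w=1) 4-6(w=3)}
step 6: add edge 0-7 (w=10); MST = {0-1(w=1) 0-3(w=5) 0-4(w=4) 0-7(w=10) 2-8(w=1) 4-6(w=3)}
step 7: add edge 3-8 (w=10); MST = {0-1(w=1) 0-3(w=5) 0-4(w=4) 0-7(w=10) 2-8(w=1) 3-8(w=10) 4-6(w=3)}
step 8: add edge 0-5 (w=12); MST = {0-1(w=1) 0-3(w=5) 0-4(w=4) 0-5(w=12) 0-7(w=10) 2-8(w=1) 3-8(w=10) 4-6(w=3)}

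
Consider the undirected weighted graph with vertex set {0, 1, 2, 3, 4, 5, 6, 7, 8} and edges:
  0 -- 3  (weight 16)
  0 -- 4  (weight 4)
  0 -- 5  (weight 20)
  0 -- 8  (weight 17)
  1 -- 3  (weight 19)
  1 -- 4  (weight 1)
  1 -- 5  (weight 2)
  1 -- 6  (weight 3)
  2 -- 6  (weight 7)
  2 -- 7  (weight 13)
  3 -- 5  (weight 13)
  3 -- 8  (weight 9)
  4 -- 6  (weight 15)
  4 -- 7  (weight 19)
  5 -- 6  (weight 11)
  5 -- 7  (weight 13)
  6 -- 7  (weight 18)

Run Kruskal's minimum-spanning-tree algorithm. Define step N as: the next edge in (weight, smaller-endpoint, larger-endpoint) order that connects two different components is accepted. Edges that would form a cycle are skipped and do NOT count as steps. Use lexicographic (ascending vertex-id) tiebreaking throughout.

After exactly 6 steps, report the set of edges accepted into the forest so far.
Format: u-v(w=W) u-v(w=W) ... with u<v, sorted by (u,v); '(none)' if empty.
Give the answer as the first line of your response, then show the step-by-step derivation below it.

0-4(w=4) 1-4(w=1) 1-5(w=2) 1-6(w=3) 2-6(w=7) 3-8(w=9)

step 1: add edge 1-4 (w=1); MST = {1-4(w=1)}
step 2: add edge 1-5 (w=2); MST = {1-4(w=1) 1-5(w=2)}
step 3: add edge 1-6 (w=3); MST = {1-4(w=1) 1-5(w=2) 1-6(w=3)}
step 4: add edge 0-4 (w=4); MST = {0-4(w=4) 1-4(w=1) 1-5(w=2) 1-6(w=3)}
step 5: add edge 2-6 (w=7); MST = {0-4(w=4) 1-4(w=1) 1-5(w=2) 1-6(w=3) 2-6(w=7)}
step 6: add edge 3-8 (w=9); MST = {0-4(w=4) 1-4(w=1) 1-5(w=2) 1-6(w=3) 2-6(w=7) 3-8(w=9)}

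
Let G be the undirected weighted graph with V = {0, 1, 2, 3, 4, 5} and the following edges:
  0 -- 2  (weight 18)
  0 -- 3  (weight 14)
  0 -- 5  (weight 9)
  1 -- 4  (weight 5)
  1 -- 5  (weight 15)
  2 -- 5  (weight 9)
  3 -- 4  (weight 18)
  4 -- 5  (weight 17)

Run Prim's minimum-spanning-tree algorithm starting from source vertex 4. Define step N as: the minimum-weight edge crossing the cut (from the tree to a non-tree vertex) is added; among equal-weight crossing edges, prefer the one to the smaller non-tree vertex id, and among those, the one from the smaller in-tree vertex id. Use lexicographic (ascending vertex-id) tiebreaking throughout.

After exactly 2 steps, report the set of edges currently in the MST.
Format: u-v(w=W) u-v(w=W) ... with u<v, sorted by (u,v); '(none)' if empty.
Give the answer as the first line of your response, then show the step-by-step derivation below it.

1-4(w=5) 1-5(w=15)

step 1: add edge 1-4 (w=5); MST = {1-4(w=5)}
step 2: add edge 1-5 (w=15); MST = {1-4(w=5) 1-5(w=15)}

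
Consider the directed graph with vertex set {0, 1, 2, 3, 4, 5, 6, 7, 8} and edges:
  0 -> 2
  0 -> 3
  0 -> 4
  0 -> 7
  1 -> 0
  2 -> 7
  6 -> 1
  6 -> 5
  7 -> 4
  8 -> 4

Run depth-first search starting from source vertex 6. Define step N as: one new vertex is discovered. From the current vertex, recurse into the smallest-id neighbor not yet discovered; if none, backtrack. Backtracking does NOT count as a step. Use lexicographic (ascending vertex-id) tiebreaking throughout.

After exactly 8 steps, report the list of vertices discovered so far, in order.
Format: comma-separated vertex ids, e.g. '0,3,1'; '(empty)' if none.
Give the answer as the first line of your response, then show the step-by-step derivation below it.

6,1,0,2,7,4,3,5

step 1: discover 6; path=6; order=6
step 2: discover 1; path=6>1; order=6,1
step 3: discover 0; path=6>1>0; order=6,1,0
step 4: discover 2; path=6>1>0>2; order=6,1,0,2
step 5: discover 7; path=6>1>0>2>7; order=6,1,0,2,7
step 6: discover 4; path=6>1>0>2>7>4; order=6,1,0,2,7,4
step 7: discover 3; path=6>1>0>3; order=6,1,0,2,7,4,3
step 8: discover 5; path=6>5; order=6,1,0,2,7,4,3,5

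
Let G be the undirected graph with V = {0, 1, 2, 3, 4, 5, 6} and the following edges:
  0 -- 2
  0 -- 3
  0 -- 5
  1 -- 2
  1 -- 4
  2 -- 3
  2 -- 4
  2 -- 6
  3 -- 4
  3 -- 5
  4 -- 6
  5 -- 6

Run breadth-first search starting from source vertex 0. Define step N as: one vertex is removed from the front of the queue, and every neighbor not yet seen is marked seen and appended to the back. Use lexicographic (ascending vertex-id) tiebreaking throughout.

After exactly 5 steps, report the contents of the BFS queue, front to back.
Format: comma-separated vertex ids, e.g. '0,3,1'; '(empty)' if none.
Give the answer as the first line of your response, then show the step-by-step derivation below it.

4,6

step 1: dequeue 0; queue=[2,3,5]; order=0
step 2: dequeue 2; queue=[3,5,1,4,6]; order=0,2
step 3: dequeue 3; queue=[5,1,4,6]; order=0,2,3
step 4: dequeue 5; queue=[1,4,6]; order=0,2,3,5
step 5: dequeue 1; queue=[4,6]; order=0,2,3,5,1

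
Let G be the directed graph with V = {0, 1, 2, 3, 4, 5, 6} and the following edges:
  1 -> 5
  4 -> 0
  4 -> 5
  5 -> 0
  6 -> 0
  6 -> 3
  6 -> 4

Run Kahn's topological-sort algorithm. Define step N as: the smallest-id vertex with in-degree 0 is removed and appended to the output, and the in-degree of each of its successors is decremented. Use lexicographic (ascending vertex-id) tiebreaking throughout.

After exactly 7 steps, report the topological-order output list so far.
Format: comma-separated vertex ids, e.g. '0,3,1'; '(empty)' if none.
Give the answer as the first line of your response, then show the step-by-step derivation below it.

1,2,6,3,4,5,0

step 1: output 1; order=[1]; indeg=(3,0,0,1,1,1,0)
step 2: output 2; order=[1,2]; indeg=(3,0,0,1,1,1,0)
step 3: output 6; order=[1,2,6]; indeg=(2,0,0,0,0,1,0)
step 4: output 3; order=[1,2,6,3]; indeg=(2,0,0,0,0,1,0)
step 5: output 4; order=[1,2,6,3,4]; indeg=(1,0,0,0,0,0,0)
step 6: output 5; order=[1,2,6,3,4,5]; indeg=(0,0,0,0,0,0,0)
step 7: output 0; order=[1,2,6,3,4,5,0]; indeg=(0,0,0,0,0,0,0)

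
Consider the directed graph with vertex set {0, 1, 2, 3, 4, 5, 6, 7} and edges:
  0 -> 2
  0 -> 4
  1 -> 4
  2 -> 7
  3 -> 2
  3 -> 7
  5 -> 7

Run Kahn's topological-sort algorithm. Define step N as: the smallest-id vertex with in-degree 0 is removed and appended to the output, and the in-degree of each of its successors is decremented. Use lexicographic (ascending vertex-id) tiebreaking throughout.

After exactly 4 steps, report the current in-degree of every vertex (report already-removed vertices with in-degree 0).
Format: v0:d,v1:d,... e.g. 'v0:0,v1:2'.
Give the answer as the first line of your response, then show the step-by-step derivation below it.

v0:0,v1:0,v2:0,v3:0,v4:0,v5:0,v6:0,v7:1

step 1: output 0; order=[0]; indeg=(0,0,1,0,1,0,0,3)
step 2: output 1; order=[0,1]; indeg=(0,0,1,0,0,0,0,3)
step 3: output 3; order=[0,1,3]; indeg=(0,0,0,0,0,0,0,2)
step 4: output 2; order=[0,1,3,2]; indeg=(0,0,0,0,0,0,0,1)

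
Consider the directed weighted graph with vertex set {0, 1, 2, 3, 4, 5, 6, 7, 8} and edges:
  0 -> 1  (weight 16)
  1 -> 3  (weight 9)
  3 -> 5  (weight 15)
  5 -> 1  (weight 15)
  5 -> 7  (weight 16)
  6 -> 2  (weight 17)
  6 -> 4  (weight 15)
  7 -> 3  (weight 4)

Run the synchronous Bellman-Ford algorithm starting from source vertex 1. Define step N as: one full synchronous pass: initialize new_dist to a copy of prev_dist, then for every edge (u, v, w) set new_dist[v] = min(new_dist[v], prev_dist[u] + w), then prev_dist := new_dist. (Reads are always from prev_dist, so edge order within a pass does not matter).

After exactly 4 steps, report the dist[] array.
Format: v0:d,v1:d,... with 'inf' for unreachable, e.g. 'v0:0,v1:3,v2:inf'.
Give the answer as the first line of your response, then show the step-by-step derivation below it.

v0:inf,v1:0,v2:inf,v3:9,v4:inf,v5:24,v6:inf,v7:40,v8:inf

step 1: dist = v0:inf,v1:0,v2:inf,v3:9,v4:inf,v5:inf,v6:inf,v7:inf,v8:inf
step 2: dist = v0:inf,v1:0,v2:inf,v3:9,v4:inf,v5:24,v6:inf,v7:inf,v8:inf
step 3: dist = v0:inf,v1:0,v2:inf,v3:9,v4:inf,v5:24,v6:inf,v7:40,v8:inf
step 4: dist = v0:inf,v1:0,v2:inf,v3:9,v4:inf,v5:24,v6:inf,v7:40,v8:inf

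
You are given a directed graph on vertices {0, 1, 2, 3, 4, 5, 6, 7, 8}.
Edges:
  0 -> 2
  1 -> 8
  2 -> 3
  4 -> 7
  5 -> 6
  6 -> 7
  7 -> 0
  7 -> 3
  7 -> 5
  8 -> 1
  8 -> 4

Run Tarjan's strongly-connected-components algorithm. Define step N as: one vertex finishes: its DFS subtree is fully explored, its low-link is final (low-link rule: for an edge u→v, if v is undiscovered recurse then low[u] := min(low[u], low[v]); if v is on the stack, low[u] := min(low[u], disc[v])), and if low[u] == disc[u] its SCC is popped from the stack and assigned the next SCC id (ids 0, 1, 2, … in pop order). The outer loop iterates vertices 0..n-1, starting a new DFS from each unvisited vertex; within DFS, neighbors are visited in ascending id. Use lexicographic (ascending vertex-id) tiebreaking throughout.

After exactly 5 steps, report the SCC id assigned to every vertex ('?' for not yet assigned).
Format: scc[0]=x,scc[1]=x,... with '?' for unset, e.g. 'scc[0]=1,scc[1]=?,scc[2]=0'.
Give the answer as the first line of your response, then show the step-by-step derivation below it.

scc[0]=2,scc[1]=?,scc[2]=1,scc[3]=0,scc[4]=?,scc[5]=?,scc[6]=?,scc[7]=?,scc[8]=?

step 1: low=(low[0]=0,low[1]=?,low[2]=1,low[3]=2,low[4]=?,low[5]=?,low[6]=?,low[7]=?,low[8]=?); scc=(scc[0]=?,scc[1]=?,scc[2]=?,scc[3]=0,scc[4]=?,scc[5]=?,scc[6]=?,scc[7]=?,scc[8]=?)
step 2: low=(low[0]=0,low[1]=?,low[2]=1,low[3]=2,low[4]=?,low[5]=?,low[6]=?,low[7]=?,low[8]=?); scc=(scc[0]=?,scc[1]=?,scc[2]=1,scc[3]=0,scc[4]=?,scc[5]=?,scc[6]=?,scc[7]=?,scc[8]=?)
step 3: low=(low[0]=0,low[1]=?,low[2]=1,low[3]=2,low[4]=?,low[5]=?,low[6]=?,low[7]=?,low[8]=?); scc=(scc[0]=2,scc[1]=?,scc[2]=1,scc[3]=0,scc[4]=?,scc[5]=?,scc[6]=?,scc[7]=?,scc[8]=?)
step 4: low=(low[0]=0,low[1]=3,low[2]=1,low[3]=2,low[4]=5,low[5]=7,low[6]=6,low[7]=6,low[8]=3); scc=(scc[0]=2,scc[1]=?,scc[2]=1,scc[3]=0,scc[4]=?,scc[5]=?,scc[6]=?,scc[7]=?,scc[8]=?)
step 5: low=(low[0]=0,low[1]=3,low[2]=1,low[3]=2,low[4]=5,low[5]=6,low[6]=6,low[7]=6,low[8]=3); scc=(scc[0]=2,scc[1]=?,scc[2]=1,scc[3]=0,scc[4]=?,scc[5]=?,scc[6]=?,scc[7]=?,scc[8]=?)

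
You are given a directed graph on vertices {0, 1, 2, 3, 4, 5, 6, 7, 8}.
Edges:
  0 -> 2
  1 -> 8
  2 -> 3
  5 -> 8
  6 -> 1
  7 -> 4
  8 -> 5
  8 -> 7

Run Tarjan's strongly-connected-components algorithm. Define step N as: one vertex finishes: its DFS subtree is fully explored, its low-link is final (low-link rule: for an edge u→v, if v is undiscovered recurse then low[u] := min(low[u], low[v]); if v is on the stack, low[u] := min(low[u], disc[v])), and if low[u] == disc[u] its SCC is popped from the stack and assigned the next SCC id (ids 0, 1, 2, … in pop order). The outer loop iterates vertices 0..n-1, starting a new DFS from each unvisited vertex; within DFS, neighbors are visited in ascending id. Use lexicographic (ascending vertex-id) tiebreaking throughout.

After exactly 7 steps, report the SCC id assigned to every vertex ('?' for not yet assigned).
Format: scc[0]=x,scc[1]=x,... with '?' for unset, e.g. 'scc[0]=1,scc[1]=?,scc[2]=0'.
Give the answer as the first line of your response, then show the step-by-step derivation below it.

scc[0]=2,scc[1]=?,scc[2]=1,scc[3]=0,scc[4]=3,scc[5]=5,scc[6]=?,scc[7]=4,scc[8]=5

step 1: low=(low[0]=0,low[1]=?,low[2]=1,low[3]=2,low[4]=?,low[5]=?,low[6]=?,low[7]=?,low[8]=?); scc=(scc[0]=?,scc[1]=?,scc[2]=?,scc[3]=0,scc[4]=?,scc[5]=?,scc[6]=?,scc[7]=?,scc[8]=?)
step 2: low=(low[0]=0,low[1]=?,low[2]=1,low[3]=2,low[4]=?,low[5]=?,low[6]=?,low[7]=?,low[8]=?); scc=(scc[0]=?,scc[1]=?,scc[2]=1,scc[3]=0,scc[4]=?,scc[5]=?,scc[6]=?,scc[7]=?,scc[8]=?)
step 3: low=(low[0]=0,low[1]=?,low[2]=1,low[3]=2,low[4]=?,low[5]=?,low[6]=?,low[7]=?,low[8]=?); scc=(scc[0]=2,scc[1]=?,scc[2]=1,scc[3]=0,scc[4]=?,scc[5]=?,scc[6]=?,scc[7]=?,scc[8]=?)
step 4: low=(low[0]=0,low[1]=3,low[2]=1,low[3]=2,low[4]=?,low[5]=4,low[6]=?,low[7]=?,low[8]=4); scc=(scc[0]=2,scc[1]=?,scc[2]=1,scc[3]=0,scc[4]=?,scc[5]=?,scc[6]=?,scc[7]=?,scc[8]=?)
step 5: low=(low[0]=0,low[1]=3,low[2]=1,low[3]=2,low[4]=7,low[5]=4,low[6]=?,low[7]=6,low[8]=4); scc=(scc[0]=2,scc[1]=?,scc[2]=1,scc[3]=0,scc[4]=3,scc[5]=?,scc[6]=?,scc[7]=?,scc[8]=?)
step 6: low=(low[0]=0,low[1]=3,low[2]=1,low[3]=2,low[4]=7,low[5]=4,low[6]=?,low[7]=6,low[8]=4); scc=(scc[0]=2,scc[1]=?,scc[2]=1,scc[3]=0,scc[4]=3,scc[5]=?,scc[6]=?,scc[7]=4,scc[8]=?)
step 7: low=(low[0]=0,low[1]=3,low[2]=1,low[3]=2,low[4]=7,low[5]=4,low[6]=?,low[7]=6,low[8]=4); scc=(scc[0]=2,scc[1]=?,scc[2]=1,scc[3]=0,scc[4]=3,scc[5]=5,scc[6]=?,scc[7]=4,scc[8]=5)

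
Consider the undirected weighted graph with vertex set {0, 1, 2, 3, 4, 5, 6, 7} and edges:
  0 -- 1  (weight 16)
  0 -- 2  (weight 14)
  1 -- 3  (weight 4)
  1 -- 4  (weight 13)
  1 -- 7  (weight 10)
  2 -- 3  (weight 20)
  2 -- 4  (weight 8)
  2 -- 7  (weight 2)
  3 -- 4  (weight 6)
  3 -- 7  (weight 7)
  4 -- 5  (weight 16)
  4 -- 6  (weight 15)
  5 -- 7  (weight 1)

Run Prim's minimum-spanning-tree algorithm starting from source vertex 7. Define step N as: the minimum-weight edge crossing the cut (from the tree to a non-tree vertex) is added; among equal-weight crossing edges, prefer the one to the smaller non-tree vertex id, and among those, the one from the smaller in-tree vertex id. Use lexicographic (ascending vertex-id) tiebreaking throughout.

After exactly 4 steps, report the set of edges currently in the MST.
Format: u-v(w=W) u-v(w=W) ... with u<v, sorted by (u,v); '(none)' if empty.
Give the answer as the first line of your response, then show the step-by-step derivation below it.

1-3(w=4) 2-7(w=2) 3-7(w=7) 5-7(w=1)

step 1: add edge 5-7 (w=1); MST = {5-7(w=1)}
step 2: add edge 2-7 (w=2); MST = {2-7(w=2) 5-7(w=1)}
step 3: add edge 3-7 (w=7); MST = {2-7(w=2) 3-7(w=7) 5-7(w=1)}
step 4: add edge 1-3 (w=4); MST = {1-3(w=4) 2-7(w=2) 3-7(w=7) 5-7(w=1)}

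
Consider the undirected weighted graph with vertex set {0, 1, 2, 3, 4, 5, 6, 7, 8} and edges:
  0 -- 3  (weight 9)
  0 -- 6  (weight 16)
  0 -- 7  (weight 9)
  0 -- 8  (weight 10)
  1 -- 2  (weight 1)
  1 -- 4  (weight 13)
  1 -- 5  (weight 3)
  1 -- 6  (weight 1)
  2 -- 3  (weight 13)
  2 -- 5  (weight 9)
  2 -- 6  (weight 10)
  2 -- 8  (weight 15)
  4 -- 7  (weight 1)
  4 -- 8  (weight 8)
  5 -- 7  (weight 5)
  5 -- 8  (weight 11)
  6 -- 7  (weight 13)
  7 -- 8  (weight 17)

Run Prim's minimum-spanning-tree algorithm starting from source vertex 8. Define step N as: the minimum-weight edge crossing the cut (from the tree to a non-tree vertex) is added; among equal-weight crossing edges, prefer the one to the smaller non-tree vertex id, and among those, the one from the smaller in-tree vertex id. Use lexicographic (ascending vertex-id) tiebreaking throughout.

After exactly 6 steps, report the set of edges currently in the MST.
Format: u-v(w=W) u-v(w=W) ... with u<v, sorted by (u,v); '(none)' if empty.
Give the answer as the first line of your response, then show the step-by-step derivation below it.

1-2(w=1) 1-5(w=3) 1-6(w=1) 4-7(w=1) 4-8(w=8) 5-7(w=5)

step 1: add edge 4-8 (w=8); MST = {4-8(w=8)}
step 2: add edge 4-7 (w=1); MST = {4-7(w=1) 4-8(w=8)}
step 3: add edge 5-7 (w=5); MST = {4-7(w=1) 4-8(w=8) 5-7(w=5)}
step 4: add edge 1-5 (w=3); MST = {1-5(w=3) 4-7(w=1) 4-8(w=8) 5-7(w=5)}
step 5: add edge 1-2 (w=1); MST = {1-2(w=1) 1-5(w=3) 4-7(w=1) 4-8(w=8) 5-7(w=5)}
step 6: add edge 1-6 (w=1); MST = {1-2(w=1) 1-5(w=3) 1-6(w=1) 4-7(w=1) 4-8(w=8) 5-7(w=5)}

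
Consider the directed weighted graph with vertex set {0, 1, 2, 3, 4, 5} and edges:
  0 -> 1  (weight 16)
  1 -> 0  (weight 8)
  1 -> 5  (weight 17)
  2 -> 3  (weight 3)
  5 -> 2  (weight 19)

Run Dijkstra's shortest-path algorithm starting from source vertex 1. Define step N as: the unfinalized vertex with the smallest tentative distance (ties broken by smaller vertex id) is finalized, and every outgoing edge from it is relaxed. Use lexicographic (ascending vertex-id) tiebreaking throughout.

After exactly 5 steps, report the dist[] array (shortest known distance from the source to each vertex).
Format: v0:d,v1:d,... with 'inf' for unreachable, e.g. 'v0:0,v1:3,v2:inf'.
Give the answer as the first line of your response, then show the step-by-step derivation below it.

v0:8,v1:0,v2:36,v3:39,v4:inf,v5:17

step 1: dist = v0:8,v1:0,v2:inf,v3:inf,v4:inf,v5:17
step 2: dist = v0:8,v1:0,v2:inf,v3:inf,v4:inf,v5:17
step 3: dist = v0:8,v1:0,v2:36,v3:inf,v4:inf,v5:17
step 4: dist = v0:8,v1:0,v2:36,v3:39,v4:inf,v5:17
step 5: dist = v0:8,v1:0,v2:36,v3:39,v4:inf,v5:17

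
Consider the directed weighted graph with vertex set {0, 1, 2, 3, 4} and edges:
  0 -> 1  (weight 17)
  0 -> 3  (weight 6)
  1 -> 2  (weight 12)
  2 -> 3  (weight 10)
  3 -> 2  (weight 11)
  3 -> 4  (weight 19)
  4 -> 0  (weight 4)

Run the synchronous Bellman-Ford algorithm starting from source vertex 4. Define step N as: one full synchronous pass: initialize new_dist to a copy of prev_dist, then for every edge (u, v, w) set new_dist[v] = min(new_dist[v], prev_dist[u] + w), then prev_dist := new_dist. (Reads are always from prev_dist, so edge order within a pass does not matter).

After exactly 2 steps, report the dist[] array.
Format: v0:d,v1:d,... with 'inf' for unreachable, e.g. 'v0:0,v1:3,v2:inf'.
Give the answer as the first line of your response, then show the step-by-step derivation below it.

v0:4,v1:21,v2:inf,v3:10,v4:0

step 1: dist = v0:4,v1:inf,v2:inf,v3:inf,v4:0
step 2: dist = v0:4,v1:21,v2:inf,v3:10,v4:0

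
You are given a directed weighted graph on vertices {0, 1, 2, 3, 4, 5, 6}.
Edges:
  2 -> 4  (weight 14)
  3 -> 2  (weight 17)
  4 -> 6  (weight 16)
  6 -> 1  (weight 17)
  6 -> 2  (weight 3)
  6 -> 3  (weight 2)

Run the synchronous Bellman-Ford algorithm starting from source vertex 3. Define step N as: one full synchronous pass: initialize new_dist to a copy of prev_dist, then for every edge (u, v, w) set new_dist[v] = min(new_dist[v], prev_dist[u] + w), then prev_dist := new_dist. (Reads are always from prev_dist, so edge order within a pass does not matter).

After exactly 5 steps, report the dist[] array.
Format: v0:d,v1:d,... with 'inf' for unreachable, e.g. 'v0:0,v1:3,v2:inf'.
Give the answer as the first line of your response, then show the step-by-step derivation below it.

v0:inf,v1:64,v2:17,v3:0,v4:31,v5:inf,v6:47

step 1: dist = v0:inf,v1:inf,v2:17,v3:0,v4:inf,v5:inf,v6:inf
step 2: dist = v0:inf,v1:inf,v2:17,v3:0,v4:31,v5:inf,v6:inf
step 3: dist = v0:inf,v1:inf,v2:17,v3:0,v4:31,v5:inf,v6:47
step 4: dist = v0:inf,v1:64,v2:17,v3:0,v4:31,v5:inf,v6:47
step 5: dist = v0:inf,v1:64,v2:17,v3:0,v4:31,v5:inf,v6:47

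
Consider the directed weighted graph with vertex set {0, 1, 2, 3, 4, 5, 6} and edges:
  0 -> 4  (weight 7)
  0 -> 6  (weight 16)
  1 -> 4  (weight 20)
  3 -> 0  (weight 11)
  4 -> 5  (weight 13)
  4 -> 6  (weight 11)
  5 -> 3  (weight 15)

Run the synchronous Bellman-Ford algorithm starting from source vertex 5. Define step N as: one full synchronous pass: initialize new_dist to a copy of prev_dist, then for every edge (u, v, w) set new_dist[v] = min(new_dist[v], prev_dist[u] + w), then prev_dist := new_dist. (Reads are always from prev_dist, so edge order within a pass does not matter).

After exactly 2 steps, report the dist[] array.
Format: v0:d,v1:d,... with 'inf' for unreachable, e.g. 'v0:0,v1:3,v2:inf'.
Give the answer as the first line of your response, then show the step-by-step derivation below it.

v0:26,v1:inf,v2:inf,v3:15,v4:inf,v5:0,v6:inf

step 1: dist = v0:inf,v1:inf,v2:inf,v3:15,v4:inf,v5:0,v6:inf
step 2: dist = v0:26,v1:inf,v2:inf,v3:15,v4:inf,v5:0,v6:inf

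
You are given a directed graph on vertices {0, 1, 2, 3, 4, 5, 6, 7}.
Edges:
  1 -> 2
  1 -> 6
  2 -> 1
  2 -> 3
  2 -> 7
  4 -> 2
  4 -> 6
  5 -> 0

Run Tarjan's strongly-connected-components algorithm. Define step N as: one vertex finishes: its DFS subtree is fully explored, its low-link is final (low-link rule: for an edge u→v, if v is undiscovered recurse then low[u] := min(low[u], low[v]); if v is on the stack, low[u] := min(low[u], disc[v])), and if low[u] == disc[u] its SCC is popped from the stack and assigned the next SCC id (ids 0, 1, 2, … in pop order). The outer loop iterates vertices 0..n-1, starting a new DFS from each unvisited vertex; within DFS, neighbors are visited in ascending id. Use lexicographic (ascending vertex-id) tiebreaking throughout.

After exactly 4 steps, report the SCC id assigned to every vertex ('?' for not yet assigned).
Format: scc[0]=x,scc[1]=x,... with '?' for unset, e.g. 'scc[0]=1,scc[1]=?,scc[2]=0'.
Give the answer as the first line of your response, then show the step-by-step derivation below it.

scc[0]=0,scc[1]=?,scc[2]=?,scc[3]=1,scc[4]=?,scc[5]=?,scc[6]=?,scc[7]=2

step 1: low=(low[0]=0,low[1]=?,low[2]=?,low[3]=?,low[4]=?,low[5]=?,low[6]=?,low[7]=?); scc=(scc[0]=0,scc[1]=?,scc[2]=?,scc[3]=?,scc[4]=?,scc[5]=?,scc[6]=?,scc[7]=?)
step 2: low=(low[0]=0,low[1]=1,low[2]=1,low[3]=3,low[4]=?,low[5]=?,low[6]=?,low[7]=?); scc=(scc[0]=0,scc[1]=?,scc[2]=?,scc[3]=1,scc[4]=?,scc[5]=?,scc[6]=?,scc[7]=?)
step 3: low=(low[0]=0,low[1]=1,low[2]=1,low[3]=3,low[4]=?,low[5]=?,low[6]=?,low[7]=4); scc=(scc[0]=0,scc[1]=?,scc[2]=?,scc[3]=1,scc[4]=?,scc[5]=?,scc[6]=?,scc[7]=2)
step 4: low=(low[0]=0,low[1]=1,low[2]=1,low[3]=3,low[4]=?,low[5]=?,low[6]=?,low[7]=4); scc=(scc[0]=0,scc[1]=?,scc[2]=?,scc[3]=1,scc[4]=?,scc[5]=?,scc[6]=?,scc[7]=2)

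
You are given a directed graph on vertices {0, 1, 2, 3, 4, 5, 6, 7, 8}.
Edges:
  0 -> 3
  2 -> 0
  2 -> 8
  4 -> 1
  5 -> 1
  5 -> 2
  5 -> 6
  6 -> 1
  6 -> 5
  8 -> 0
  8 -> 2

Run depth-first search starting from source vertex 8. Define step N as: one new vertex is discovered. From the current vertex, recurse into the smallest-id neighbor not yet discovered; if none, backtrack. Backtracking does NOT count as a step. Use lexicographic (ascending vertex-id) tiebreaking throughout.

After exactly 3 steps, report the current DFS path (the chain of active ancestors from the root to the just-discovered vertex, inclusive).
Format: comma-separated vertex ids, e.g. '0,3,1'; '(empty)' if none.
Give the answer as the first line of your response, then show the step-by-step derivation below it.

8,0,3

step 1: discover 8; path=8; order=8
step 2: discover 0; path=8>0; order=8,0
step 3: discover 3; path=8>0>3; order=8,0,3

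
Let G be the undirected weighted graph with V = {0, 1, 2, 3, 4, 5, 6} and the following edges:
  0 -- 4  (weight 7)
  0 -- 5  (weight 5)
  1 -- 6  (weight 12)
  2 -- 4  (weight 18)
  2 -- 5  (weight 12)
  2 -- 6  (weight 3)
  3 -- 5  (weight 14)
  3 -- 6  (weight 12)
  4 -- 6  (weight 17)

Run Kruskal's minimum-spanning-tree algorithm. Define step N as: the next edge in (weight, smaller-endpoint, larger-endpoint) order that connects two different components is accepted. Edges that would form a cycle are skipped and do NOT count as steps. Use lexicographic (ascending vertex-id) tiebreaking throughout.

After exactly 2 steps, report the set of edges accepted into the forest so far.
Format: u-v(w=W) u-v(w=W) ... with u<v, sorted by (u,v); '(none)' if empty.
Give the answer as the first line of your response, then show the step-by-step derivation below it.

0-5(w=5) 2-6(w=3)

step 1: add edge 2-6 (w=3); MST = {2-6(w=3)}
step 2: add edge 0-5 (w=5); MST = {0-5(w=5) 2-6(w=3)}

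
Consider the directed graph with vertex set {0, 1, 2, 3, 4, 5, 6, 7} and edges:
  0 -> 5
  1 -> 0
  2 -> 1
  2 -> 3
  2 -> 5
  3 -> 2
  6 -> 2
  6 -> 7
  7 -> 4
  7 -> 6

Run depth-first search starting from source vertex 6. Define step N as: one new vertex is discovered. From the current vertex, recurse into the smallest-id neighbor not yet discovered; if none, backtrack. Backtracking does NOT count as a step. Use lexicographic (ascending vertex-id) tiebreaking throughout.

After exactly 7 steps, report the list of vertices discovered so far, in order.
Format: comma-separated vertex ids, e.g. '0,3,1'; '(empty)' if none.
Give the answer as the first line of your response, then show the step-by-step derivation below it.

6,2,1,0,5,3,7

step 1: discover 6; path=6; order=6
step 2: discover 2; path=6>2; order=6,2
step 3: discover 1; path=6>2>1; order=6,2,1
step 4: discover 0; path=6>2>1>0; order=6,2,1,0
step 5: discover 5; path=6>2>1>0>5; order=6,2,1,0,5
step 6: discover 3; path=6>2>3; order=6,2,1,0,5,3
step 7: discover 7; path=6>7; order=6,2,1,0,5,3,7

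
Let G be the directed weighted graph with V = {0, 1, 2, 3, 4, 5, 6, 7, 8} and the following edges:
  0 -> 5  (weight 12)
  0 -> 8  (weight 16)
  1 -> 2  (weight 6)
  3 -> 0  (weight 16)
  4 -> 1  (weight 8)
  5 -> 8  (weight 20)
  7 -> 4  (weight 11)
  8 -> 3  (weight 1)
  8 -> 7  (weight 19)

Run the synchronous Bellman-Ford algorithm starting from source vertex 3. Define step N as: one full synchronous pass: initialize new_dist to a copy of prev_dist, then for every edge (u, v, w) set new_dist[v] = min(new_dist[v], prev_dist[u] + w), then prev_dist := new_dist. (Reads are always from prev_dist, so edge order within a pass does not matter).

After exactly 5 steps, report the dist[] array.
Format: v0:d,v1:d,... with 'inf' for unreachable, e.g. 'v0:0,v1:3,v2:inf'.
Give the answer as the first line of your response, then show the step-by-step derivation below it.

v0:16,v1:70,v2:inf,v3:0,v4:62,v5:28,v6:inf,v7:51,v8:32

step 1: dist = v0:16,v1:inf,v2:inf,v3:0,v4:inf,v5:inf,v6:inf,v7:inf,v8:inf
step 2: dist = v0:16,v1:inf,v2:inf,v3:0,v4:inf,v5:28,v6:inf,v7:inf,v8:32
step 3: dist = v0:16,v1:inf,v2:inf,v3:0,v4:inf,v5:28,v6:inf,v7:51,v8:32
step 4: dist = v0:16,v1:inf,v2:inf,v3:0,v4:62,v5:28,v6:inf,v7:51,v8:32
step 5: dist = v0:16,v1:70,v2:inf,v3:0,v4:62,v5:28,v6:inf,v7:51,v8:32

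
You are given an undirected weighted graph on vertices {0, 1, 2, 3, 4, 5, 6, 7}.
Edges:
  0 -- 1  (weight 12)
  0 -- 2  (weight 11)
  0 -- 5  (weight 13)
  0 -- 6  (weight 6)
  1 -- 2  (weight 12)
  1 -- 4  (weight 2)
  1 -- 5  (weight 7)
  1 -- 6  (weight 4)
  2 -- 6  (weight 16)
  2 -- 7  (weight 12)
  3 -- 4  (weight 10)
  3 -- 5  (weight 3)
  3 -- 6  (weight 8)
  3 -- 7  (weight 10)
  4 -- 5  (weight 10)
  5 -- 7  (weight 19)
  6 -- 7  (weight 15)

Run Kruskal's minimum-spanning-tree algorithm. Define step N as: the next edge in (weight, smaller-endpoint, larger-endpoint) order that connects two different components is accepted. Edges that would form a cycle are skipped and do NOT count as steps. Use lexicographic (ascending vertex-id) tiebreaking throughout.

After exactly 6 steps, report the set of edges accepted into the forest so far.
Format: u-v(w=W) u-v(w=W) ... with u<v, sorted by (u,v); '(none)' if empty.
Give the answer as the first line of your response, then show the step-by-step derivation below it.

0-6(w=6) 1-4(w=2) 1-5(w=7) 1-6(w=4) 3-5(w=3) 3-7(w=10)

step 1: add edge 1-4 (w=2); MST = {1-4(w=2)}
step 2: add edge 3-5 (w=3); MST = {1-4(w=2) 3-5(w=3)}
step 3: add edge 1-6 (w=4); MST = {1-4(w=2) 1-6(w=4) 3-5(w=3)}
step 4: add edge 0-6 (w=6); MST = {0-6(w=6) 1-4(w=2) 1-6(w=4) 3-5(w=3)}
step 5: add edge 1-5 (w=7); MST = {0-6(w=6) 1-4(w=2) 1-5(w=7) 1-6(w=4) 3-5(w=3)}
step 6: add edge 3-7 (w=10); MST = {0-6(w=6) 1-4(w=2) 1-5(w=7) 1-6(w=4) 3-5(w=3) 3-7(w=10)}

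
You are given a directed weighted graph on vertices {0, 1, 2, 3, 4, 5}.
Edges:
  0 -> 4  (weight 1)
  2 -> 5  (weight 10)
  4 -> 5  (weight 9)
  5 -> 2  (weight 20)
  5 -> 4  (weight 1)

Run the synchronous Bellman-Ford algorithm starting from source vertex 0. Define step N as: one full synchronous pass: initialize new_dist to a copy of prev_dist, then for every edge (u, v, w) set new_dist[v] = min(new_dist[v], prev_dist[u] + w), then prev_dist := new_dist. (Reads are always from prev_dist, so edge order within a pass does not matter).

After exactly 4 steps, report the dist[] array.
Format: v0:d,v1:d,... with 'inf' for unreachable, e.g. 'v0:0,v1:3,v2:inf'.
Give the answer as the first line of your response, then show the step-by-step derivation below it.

v0:0,v1:inf,v2:30,v3:inf,v4:1,v5:10

step 1: dist = v0:0,v1:inf,v2:inf,v3:inf,v4:1,v5:inf
step 2: dist = v0:0,v1:inf,v2:inf,v3:inf,v4:1,v5:10
step 3: dist = v0:0,v1:inf,v2:30,v3:inf,v4:1,v5:10
step 4: dist = v0:0,v1:inf,v2:30,v3:inf,v4:1,v5:10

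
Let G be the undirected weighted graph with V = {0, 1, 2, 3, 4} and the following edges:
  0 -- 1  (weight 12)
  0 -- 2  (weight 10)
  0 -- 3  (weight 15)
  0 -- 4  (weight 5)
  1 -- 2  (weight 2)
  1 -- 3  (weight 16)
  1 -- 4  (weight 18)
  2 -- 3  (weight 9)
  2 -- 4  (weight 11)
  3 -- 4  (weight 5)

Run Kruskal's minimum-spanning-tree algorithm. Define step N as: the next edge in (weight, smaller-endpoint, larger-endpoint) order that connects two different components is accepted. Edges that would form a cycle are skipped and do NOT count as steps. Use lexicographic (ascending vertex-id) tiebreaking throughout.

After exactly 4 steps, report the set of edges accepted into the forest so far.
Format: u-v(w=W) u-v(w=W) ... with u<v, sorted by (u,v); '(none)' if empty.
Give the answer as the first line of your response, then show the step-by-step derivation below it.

0-4(w=5) 1-2(w=2) 2-3(w=9) 3-4(w=5)

step 1: add edge 1-2 (w=2); MST = {1-2(w=2)}
step 2: add edge 0-4 (w=5); MST = {0-4(w=5) 1-2(w=2)}
step 3: add edge 3-4 (w=5); MST = {0-4(w=5) 1-2(w=2) 3-4(w=5)}
step 4: add edge 2-3 (w=9); MST = {0-4(w=5) 1-2(w=2) 2-3(w=9) 3-4(w=5)}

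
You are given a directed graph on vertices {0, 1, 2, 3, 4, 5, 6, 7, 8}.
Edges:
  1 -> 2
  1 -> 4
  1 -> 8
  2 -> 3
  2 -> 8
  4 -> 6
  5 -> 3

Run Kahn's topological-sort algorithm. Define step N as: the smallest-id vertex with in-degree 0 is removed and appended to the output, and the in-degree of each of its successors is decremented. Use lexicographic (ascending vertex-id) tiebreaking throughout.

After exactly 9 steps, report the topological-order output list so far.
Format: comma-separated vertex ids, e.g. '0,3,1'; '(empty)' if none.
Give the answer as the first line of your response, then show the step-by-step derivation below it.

0,1,2,4,5,3,6,7,8

step 1: output 0; order=[0]; indeg=(0,0,1,2,1,0,1,0,2)
step 2: output 1; order=[0,1]; indeg=(0,0,0,2,0,0,1,0,1)
step 3: output 2; order=[0,1,2]; indeg=(0,0,0,1,0,0,1,0,0)
step 4: output 4; order=[0,1,2,4]; indeg=(0,0,0,1,0,0,0,0,0)
step 5: output 5; order=[0,1,2,4,5]; indeg=(0,0,0,0,0,0,0,0,0)
step 6: output 3; order=[0,1,2,4,5,3]; indeg=(0,0,0,0,0,0,0,0,0)
step 7: output 6; order=[0,1,2,4,5,3,6]; indeg=(0,0,0,0,0,0,0,0,0)
step 8: output 7; order=[0,1,2,4,5,3,6,7]; indeg=(0,0,0,0,0,0,0,0,0)
step 9: output 8; order=[0,1,2,4,5,3,6,7,8]; indeg=(0,0,0,0,0,0,0,0,0)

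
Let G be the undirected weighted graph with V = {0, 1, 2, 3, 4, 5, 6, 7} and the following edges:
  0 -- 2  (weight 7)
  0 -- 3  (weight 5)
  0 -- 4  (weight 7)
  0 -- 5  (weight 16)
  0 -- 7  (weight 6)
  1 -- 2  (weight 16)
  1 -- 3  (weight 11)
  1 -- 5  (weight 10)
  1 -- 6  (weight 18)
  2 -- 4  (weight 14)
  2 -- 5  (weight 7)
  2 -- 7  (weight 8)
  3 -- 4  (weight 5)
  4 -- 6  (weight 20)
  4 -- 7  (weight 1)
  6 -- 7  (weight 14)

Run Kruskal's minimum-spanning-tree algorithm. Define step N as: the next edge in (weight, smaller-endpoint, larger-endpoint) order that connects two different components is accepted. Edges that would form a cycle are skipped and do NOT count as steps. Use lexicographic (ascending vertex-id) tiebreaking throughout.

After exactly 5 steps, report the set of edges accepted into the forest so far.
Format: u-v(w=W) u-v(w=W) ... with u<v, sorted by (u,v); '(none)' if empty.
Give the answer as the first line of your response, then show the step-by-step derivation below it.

0-2(w=7) 0-3(w=5) 2-5(w=7) 3-4(w=5) 4-7(w=1)

step 1: add edge 4-7 (w=1); MST = {4-7(w=1)}
step 2: add edge 0-3 (w=5); MST = {0-3(w=5) 4-7(w=1)}
step 3: add edge 3-4 (w=5); MST = {0-3(w=5) 3-4(w=5) 4-7(w=1)}
step 4: add edge 0-2 (w=7); MST = {0-2(w=7) 0-3(w=5) 3-4(w=5) 4-7(w=1)}
step 5: add edge 2-5 (w=7); MST = {0-2(w=7) 0-3(w=5) 2-5(w=7) 3-4(w=5) 4-7(w=1)}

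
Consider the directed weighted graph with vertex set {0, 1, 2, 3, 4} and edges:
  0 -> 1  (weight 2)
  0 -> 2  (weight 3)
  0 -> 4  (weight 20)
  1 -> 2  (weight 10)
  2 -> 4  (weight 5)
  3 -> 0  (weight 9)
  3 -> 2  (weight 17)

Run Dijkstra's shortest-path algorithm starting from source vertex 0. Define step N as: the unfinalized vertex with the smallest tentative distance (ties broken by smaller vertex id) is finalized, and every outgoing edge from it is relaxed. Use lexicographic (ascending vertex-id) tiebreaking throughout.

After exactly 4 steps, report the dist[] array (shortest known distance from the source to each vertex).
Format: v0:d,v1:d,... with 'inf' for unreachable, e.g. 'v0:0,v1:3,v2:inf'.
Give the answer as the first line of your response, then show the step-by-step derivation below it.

v0:0,v1:2,v2:3,v3:inf,v4:8

step 1: dist = v0:0,v1:2,v2:3,v3:inf,v4:20
step 2: dist = v0:0,v1:2,v2:3,v3:inf,v4:20
step 3: dist = v0:0,v1:2,v2:3,v3:inf,v4:8
step 4: dist = v0:0,v1:2,v2:3,v3:inf,v4:8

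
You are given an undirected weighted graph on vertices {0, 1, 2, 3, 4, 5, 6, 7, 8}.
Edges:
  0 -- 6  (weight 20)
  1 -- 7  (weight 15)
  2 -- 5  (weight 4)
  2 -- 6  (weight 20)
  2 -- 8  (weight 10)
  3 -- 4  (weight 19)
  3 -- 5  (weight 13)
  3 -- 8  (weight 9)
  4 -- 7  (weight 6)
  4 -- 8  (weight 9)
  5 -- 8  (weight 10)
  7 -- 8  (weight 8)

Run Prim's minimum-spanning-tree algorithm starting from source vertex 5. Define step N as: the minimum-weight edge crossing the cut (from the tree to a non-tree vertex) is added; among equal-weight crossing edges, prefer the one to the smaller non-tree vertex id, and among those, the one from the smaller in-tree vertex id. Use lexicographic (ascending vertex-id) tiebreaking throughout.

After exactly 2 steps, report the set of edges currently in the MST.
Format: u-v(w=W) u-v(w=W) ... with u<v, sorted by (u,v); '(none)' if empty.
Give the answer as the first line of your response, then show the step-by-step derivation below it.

2-5(w=4) 2-8(w=10)

step 1: add edge 2-5 (w=4); MST = {2-5(w=4)}
step 2: add edge 2-8 (w=10); MST = {2-5(w=4) 2-8(w=10)}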